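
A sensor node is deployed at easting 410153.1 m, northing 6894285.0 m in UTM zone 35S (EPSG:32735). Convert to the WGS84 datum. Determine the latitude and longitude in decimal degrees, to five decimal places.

Zone 35S: λ₀ = 27°, k₀ = 0.9996, false easting 500000 m, false northing 10000000 m.
Meridian distance M = (N − FN)/k₀ = -3106957.8 m.
Inverse transverse Mercator on WGS84 gives φ = -28.07379966°, λ = 26.08560029°.

lat -28.07380°, lon 26.08560°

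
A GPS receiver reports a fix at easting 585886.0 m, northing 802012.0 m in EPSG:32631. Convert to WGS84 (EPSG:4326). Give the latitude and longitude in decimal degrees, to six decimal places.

lat 7.255000°, lon 3.778000°

Zone 31N: λ₀ = 3°, k₀ = 0.9996, false easting 500000 m.
Meridian distance M = (N − FN)/k₀ = 802332.9 m.
Inverse transverse Mercator on WGS84 gives φ = 7.25499975°, λ = 3.77800020°.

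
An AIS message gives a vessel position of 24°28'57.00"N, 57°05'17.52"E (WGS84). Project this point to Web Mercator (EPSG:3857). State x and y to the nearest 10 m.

x 6355030 m, y 2812310 m

Web Mercator is spherical with R = a = 6378137 m.
x = R·λ = 6378137 × 0.996377054 = 6355029.354 m.
y = R·ln tan(π/4 + φ/2) = 6378137 × 0.440930327 = 2812314.031 m.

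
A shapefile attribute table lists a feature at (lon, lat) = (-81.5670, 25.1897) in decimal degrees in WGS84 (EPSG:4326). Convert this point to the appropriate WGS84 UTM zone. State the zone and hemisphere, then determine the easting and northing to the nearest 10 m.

Longitude -81.5670° lies in the 6° band [-84°, -78°), giving zone 17; latitude is north of the equator, so 17N.
Zone 17 central meridian λ₀ = 6×17 − 183 = -81°; Δλ = -0.5670°.
Transverse Mercator on WGS84 with k₀ = 0.9996 gives E = 442871.757 m, N = 2786073.539 m.

Zone 17N: E 442870 m, N 2786070 m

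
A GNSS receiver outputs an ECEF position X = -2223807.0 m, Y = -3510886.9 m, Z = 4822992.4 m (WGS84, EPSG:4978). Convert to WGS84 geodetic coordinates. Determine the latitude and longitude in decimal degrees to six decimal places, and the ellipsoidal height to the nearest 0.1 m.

lat 49.439100°, lon -122.350301°, h 707.1 m

λ = atan2(Y, X) = -122.35030051°; p = √(X²+Y²) = 4155916.8 m.
Bowring's method on WGS84 (a = 6378137 m, b = 6356752.314 m) gives φ = 49.43909983°, h = 707.078 m.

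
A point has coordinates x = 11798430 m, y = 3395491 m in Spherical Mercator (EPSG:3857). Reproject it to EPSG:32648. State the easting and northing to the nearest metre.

Web Mercator inverse (R = 6378137 m) → φ = 29.15580104°, λ = 105.98709998°.
UTM 48N forward: E = 596001.455 m, N = 3225650.147 m.

E 596001 m, N 3225650 m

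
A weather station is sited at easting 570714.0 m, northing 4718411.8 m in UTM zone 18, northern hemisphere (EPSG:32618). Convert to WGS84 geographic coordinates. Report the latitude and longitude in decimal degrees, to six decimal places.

Zone 18N: λ₀ = -75°, k₀ = 0.9996, false easting 500000 m.
Meridian distance M = (N − FN)/k₀ = 4720299.9 m.
Inverse transverse Mercator on WGS84 gives φ = 42.61490005°, λ = -74.13780020°.

lat 42.614900°, lon -74.137800°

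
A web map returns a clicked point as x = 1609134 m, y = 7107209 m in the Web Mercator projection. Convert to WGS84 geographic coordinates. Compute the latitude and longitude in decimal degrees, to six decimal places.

R = 6378137 m. λ = x/R = 14.45509666°.
φ = 2·arctan(exp(y/R)) − 90° = 2·arctan(3.04746) − 90° = 53.66629937°.

lat 53.666299°, lon 14.455097°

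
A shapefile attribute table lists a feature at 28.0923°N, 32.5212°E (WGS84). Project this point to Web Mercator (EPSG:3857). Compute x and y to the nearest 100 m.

x 3620200 m, y 3260600 m

Web Mercator is spherical with R = a = 6378137 m.
x = R·λ = 6378137 × 0.567602017 = 3620243.424 m.
y = R·ln tan(π/4 + φ/2) = 6378137 × 0.511217570 = 3260615.700 m.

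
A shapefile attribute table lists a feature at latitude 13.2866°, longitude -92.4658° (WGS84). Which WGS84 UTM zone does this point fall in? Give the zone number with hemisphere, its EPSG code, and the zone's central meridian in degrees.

UTM zone = ⌊(λ + 180)/6⌋ + 1; -92.4658° ∈ [-96°, -90°) → zone 15.
Hemisphere: N (φ ≥ 0).
Central meridian λ₀ = 6×15 − 183 = -93°.
EPSG code: 32615.

Zone 15N (EPSG:32615), central meridian -93°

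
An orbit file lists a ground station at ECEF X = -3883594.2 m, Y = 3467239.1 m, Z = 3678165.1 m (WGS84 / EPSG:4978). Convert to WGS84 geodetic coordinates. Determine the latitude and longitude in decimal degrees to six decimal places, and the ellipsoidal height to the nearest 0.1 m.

λ = atan2(Y, X) = 138.24179960°; p = √(X²+Y²) = 5206155.1 m.
Bowring's method on WGS84 (a = 6378137 m, b = 6356752.314 m) gives φ = 35.42280028°, h = 3405.009 m.

lat 35.422800°, lon 138.241800°, h 3405.0 m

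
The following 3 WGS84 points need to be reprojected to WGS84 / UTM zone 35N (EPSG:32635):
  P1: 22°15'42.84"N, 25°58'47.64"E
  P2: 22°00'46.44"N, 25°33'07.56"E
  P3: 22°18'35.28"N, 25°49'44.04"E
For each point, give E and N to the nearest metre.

UTM zone 35N: λ₀ = 27°, k₀ = 0.9996.
P1 (22.2619°, 25.9799°) → (394894.867, 2462170.569) m.
P2 (22.0129°, 25.5521°) → (350548.543, 2434962.700) m.
P3 (22.3098°, 25.8289°) → (379376.365, 2467586.137) m.

P1: E 394895 m, N 2462171 m; P2: E 350549 m, N 2434963 m; P3: E 379376 m, N 2467586 m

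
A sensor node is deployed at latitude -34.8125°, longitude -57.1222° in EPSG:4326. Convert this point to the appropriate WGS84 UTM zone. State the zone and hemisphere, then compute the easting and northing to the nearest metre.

Longitude -57.1222° lies in the 6° band [-60°, -54°), giving zone 21; latitude is south of the equator, so 21S.
Zone 21 central meridian λ₀ = 6×21 − 183 = -57°; Δλ = -0.1222°.
Transverse Mercator on WGS84 with k₀ = 0.9996 gives E = 488823.668 m, N = 6147742.847 m.

Zone 21S: E 488824 m, N 6147743 m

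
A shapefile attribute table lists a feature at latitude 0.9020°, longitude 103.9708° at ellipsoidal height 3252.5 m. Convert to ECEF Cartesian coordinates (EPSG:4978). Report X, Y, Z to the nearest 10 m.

WGS84: a = 6378137 m, e² = 0.006694380; N(φ) = a/√(1−e²sin²φ) = 6378142.291 m.
X = (N+h)·cosφ·cosλ = -1540452.427 m; Y = (N+h)·cosφ·sinλ = 6191858.697 m; Z = (N(1−e²)+h)·sinφ = 99785.161 m.

X -1540450 m, Y 6191860 m, Z 99790 m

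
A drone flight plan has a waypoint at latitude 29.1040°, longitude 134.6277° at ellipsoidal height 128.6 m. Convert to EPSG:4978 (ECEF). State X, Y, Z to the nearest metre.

WGS84: a = 6378137 m, e² = 0.006694380; N(φ) = a/√(1−e²sin²φ) = 6383193.746 m.
X = (N+h)·cosφ·cosλ = -3918074.899 m; Y = (N+h)·cosφ·sinλ = 3969326.859 m; Z = (N(1−e²)+h)·sinφ = 3084040.423 m.

X -3918075 m, Y 3969327 m, Z 3084040 m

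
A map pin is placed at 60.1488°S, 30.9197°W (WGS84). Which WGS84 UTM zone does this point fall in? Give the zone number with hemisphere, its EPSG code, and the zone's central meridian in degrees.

UTM zone = ⌊(λ + 180)/6⌋ + 1; -30.9197° ∈ [-36°, -30°) → zone 25.
Hemisphere: S (φ < 0).
Central meridian λ₀ = 6×25 − 183 = -33°.
EPSG code: 32725.

Zone 25S (EPSG:32725), central meridian -33°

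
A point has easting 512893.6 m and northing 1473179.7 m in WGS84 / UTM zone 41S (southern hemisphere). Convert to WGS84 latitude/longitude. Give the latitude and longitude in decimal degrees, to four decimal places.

lat -76.8207°, lon 63.5066°

Zone 41S: λ₀ = 63°, k₀ = 0.9996, false easting 500000 m, false northing 10000000 m.
Meridian distance M = (N − FN)/k₀ = -8530232.4 m.
Inverse transverse Mercator on WGS84 gives φ = -76.82069982°, λ = 63.50660112°.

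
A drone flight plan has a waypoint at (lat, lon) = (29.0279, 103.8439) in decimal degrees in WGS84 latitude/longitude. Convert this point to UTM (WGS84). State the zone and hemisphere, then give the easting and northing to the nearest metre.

Longitude 103.8439° lies in the 6° band [102°, 108°), giving zone 48; latitude is north of the equator, so 48N.
Zone 48 central meridian λ₀ = 6×48 − 183 = 105°; Δλ = -1.1561°.
Transverse Mercator on WGS84 with k₀ = 0.9996 gives E = 387422.118 m, N = 3211627.874 m.

Zone 48N: E 387422 m, N 3211628 m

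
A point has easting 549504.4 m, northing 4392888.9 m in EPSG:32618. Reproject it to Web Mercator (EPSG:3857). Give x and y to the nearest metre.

Unproject from UTM 18N (λ₀ = -75°) → φ = 39.68439982°, λ = -74.42270029°.
Web Mercator (R = 6378137 m): x = -8284697.099 m, y = 4820185.553 m.

x -8284697 m, y 4820186 m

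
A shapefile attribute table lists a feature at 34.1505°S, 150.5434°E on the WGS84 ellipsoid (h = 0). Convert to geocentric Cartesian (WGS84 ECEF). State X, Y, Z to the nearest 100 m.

WGS84: a = 6378137 m, e² = 0.006694380; N(φ) = a/√(1−e²sin²φ) = 6384875.423 m.
X = (N+h)·cosφ·cosλ = -4600846.368 m; Y = (N+h)·cosφ·sinλ = 2598435.035 m; Z = (N(1−e²)+h)·sinφ = -3560274.260 m.

X -4600800 m, Y 2598400 m, Z -3560300 m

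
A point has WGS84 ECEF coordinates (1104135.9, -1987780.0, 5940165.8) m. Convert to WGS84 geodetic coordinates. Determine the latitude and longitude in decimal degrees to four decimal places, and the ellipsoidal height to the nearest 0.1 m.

λ = atan2(Y, X) = -60.94949998°; p = √(X²+Y²) = 2273848.2 m.
Bowring's method on WGS84 (a = 6378137 m, b = 6356752.314 m) gives φ = 69.18170014°, h = 1026.242 m.

lat 69.1817°, lon -60.9495°, h 1026.2 m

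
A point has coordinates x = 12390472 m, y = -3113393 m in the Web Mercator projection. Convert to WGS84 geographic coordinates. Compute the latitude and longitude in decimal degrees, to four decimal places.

R = 6378137 m. λ = x/R = 111.30550375°.
φ = 2·arctan(exp(y/R)) − 90° = 2·arctan(0.61377) − 90° = -26.91930029°.

lat -26.9193°, lon 111.3055°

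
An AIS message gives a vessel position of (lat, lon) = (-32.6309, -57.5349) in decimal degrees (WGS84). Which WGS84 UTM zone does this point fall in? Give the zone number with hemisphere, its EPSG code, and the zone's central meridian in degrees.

Zone 21S (EPSG:32721), central meridian -57°

UTM zone = ⌊(λ + 180)/6⌋ + 1; -57.5349° ∈ [-60°, -54°) → zone 21.
Hemisphere: S (φ < 0).
Central meridian λ₀ = 6×21 − 183 = -57°.
EPSG code: 32721.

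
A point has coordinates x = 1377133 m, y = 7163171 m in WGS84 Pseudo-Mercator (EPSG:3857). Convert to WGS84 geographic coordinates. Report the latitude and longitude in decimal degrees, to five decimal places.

lat 53.96310°, lon 12.37100°

R = 6378137 m. λ = x/R = 12.37099622°.
φ = 2·arctan(exp(y/R)) − 90° = 2·arctan(3.07431) − 90° = 53.96310015°.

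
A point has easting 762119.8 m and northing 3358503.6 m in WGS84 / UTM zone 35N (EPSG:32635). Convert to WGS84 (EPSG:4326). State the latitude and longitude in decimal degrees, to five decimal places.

Zone 35N: λ₀ = 27°, k₀ = 0.9996, false easting 500000 m.
Meridian distance M = (N − FN)/k₀ = 3359847.5 m.
Inverse transverse Mercator on WGS84 gives φ = 30.32999999°, λ = 29.72629984°.

lat 30.33000°, lon 29.72630°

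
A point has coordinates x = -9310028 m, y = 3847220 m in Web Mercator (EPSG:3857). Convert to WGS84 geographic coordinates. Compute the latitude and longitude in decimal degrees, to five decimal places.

lat 32.63700°, lon -83.63340°

R = 6378137 m. λ = x/R = -83.63340448°.
φ = 2·arctan(exp(y/R)) − 90° = 2·arctan(1.82794) − 90° = 32.63699764°.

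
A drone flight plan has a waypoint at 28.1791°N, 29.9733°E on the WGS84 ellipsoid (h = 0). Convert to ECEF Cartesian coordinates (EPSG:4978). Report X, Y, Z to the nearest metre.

X 4873894 m, Y 2810916 m, Z 2994015 m

WGS84: a = 6378137 m, e² = 0.006694380; N(φ) = a/√(1−e²sin²φ) = 6382903.138 m.
X = (N+h)·cosφ·cosλ = 4873893.623 m; Y = (N+h)·cosφ·sinλ = 2810916.278 m; Z = (N(1−e²)+h)·sinφ = 2994015.449 m.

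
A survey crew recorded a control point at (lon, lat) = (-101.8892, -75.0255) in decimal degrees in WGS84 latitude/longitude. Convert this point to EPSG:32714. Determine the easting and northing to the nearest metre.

Zone 14 central meridian λ₀ = 6×14 − 183 = -99°; Δλ = -2.8892°.
Transverse Mercator on WGS84 with k₀ = 0.9996 gives E = 416698.915 m, N = 1671518.618 m.

E 416699 m, N 1671519 m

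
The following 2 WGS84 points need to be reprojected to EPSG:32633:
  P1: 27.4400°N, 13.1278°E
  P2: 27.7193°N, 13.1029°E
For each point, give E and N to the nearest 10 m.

UTM zone 33N: λ₀ = 15°, k₀ = 0.9996.
P1 (27.4400°, 13.1278°) → (314958.660, 3036564.295) m.
P2 (27.7193°, 13.1029°) → (312971.704, 3067548.989) m.

P1: E 314960 m, N 3036560 m; P2: E 312970 m, N 3067550 m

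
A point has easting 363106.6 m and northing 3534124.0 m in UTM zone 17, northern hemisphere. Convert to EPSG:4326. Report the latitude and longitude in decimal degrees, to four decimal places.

Zone 17N: λ₀ = -81°, k₀ = 0.9996, false easting 500000 m.
Meridian distance M = (N − FN)/k₀ = 3535538.2 m.
Inverse transverse Mercator on WGS84 gives φ = 31.93479965°, λ = -82.44819989°.

lat 31.9348°, lon -82.4482°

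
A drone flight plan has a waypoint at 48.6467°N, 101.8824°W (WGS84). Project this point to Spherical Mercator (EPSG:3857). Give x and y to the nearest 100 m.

Web Mercator is spherical with R = a = 6378137 m.
x = R·λ = 6378137 × -1.778183330 = -11341496.889 m.
y = R·ln tan(π/4 + φ/2) = 6378137 × 0.974442069 = 6215125.017 m.

x -11341500 m, y 6215100 m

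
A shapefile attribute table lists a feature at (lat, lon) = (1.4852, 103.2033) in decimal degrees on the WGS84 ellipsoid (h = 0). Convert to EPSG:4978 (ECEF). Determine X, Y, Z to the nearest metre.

WGS84: a = 6378137 m, e² = 0.006694380; N(φ) = a/√(1−e²sin²φ) = 6378151.342 m.
X = (N+h)·cosφ·cosλ = -1456324.644 m; Y = (N+h)·cosφ·sinλ = 6207463.612 m; Z = (N(1−e²)+h)·sinφ = 164206.893 m.

X -1456325 m, Y 6207464 m, Z 164207 m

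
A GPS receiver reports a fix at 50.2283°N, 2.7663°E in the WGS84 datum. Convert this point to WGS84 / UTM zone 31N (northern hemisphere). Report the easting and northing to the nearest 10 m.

E 483330 m, N 5564040 m

Zone 31 central meridian λ₀ = 6×31 − 183 = 3°; Δλ = -0.2337°.
Transverse Mercator on WGS84 with k₀ = 0.9996 gives E = 483330.859 m, N = 5564040.771 m.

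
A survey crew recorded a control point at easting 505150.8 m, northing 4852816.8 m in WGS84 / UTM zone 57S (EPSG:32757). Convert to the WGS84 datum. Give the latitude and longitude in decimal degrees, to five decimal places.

lat -46.47820°, lon 159.06710°

Zone 57S: λ₀ = 159°, k₀ = 0.9996, false easting 500000 m, false northing 10000000 m.
Meridian distance M = (N − FN)/k₀ = -5149242.9 m.
Inverse transverse Mercator on WGS84 gives φ = -46.47819990°, λ = 159.06710043°.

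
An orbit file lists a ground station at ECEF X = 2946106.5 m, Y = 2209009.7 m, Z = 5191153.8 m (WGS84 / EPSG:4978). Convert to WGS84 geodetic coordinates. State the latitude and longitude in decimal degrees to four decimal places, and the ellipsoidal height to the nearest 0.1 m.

λ = atan2(Y, X) = 36.86280019°; p = √(X²+Y²) = 3682291.0 m.
Bowring's method on WGS84 (a = 6378137 m, b = 6356752.314 m) gives φ = 54.83180049°, h = 651.519 m.

lat 54.8318°, lon 36.8628°, h 651.5 m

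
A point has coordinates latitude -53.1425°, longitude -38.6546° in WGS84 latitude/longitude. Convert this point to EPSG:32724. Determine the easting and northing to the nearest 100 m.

Zone 24 central meridian λ₀ = 6×24 − 183 = -39°; Δλ = +0.3454°.
Transverse Mercator on WGS84 with k₀ = 0.9996 gives E = 523103.492 m, N = 4111821.611 m.

E 523100 m, N 4111800 m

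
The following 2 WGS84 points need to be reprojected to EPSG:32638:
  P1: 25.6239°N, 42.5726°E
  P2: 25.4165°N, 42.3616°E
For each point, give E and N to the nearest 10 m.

P1: E 256260 m, N 2836270 m; P2: E 234600 m, N 2813690 m

UTM zone 38N: λ₀ = 45°, k₀ = 0.9996.
P1 (25.6239°, 42.5726°) → (256257.198, 2836268.004) m.
P2 (25.4165°, 42.3616°) → (234604.694, 2813691.356) m.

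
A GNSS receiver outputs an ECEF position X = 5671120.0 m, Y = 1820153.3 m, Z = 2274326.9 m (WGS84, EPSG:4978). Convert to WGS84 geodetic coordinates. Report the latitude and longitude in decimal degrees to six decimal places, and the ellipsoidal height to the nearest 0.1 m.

λ = atan2(Y, X) = 17.79410019°; p = √(X²+Y²) = 5956052.4 m.
Bowring's method on WGS84 (a = 6378137 m, b = 6356752.314 m) gives φ = 21.02799969°, h = 105.926 m.

lat 21.028000°, lon 17.794100°, h 105.9 m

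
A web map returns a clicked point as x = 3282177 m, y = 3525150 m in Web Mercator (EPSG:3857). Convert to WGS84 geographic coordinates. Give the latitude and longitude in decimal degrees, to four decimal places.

R = 6378137 m. λ = x/R = 29.48429764°.
φ = 2·arctan(exp(y/R)) − 90° = 2·arctan(1.73793) − 90° = 30.16789898°.

lat 30.1679°, lon 29.4843°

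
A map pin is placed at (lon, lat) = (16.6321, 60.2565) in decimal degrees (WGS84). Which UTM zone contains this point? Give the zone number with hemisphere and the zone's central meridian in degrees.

Zone 33N, central meridian 15°

UTM zone = ⌊(λ + 180)/6⌋ + 1; 16.6321° ∈ [12°, 18°) → zone 33.
Hemisphere: N (φ ≥ 0).
Central meridian λ₀ = 6×33 − 183 = 15°.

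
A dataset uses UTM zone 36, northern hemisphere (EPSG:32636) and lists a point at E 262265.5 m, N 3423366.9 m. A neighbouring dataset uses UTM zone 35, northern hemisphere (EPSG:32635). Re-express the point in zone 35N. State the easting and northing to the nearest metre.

E 835676 m, N 3426005 m

UTM 36N → geographic: φ = 30.91979999°, λ = 30.51220018°.
UTM 35N (λ₀ = 27°) forward: E = 835676.122 m, N = 3426004.510 m.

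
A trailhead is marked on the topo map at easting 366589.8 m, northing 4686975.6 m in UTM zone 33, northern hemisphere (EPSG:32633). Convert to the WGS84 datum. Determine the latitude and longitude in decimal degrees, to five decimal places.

Zone 33N: λ₀ = 15°, k₀ = 0.9996, false easting 500000 m.
Meridian distance M = (N − FN)/k₀ = 4688851.1 m.
Inverse transverse Mercator on WGS84 gives φ = 42.32360040°, λ = 13.38089980°.

lat 42.32360°, lon 13.38090°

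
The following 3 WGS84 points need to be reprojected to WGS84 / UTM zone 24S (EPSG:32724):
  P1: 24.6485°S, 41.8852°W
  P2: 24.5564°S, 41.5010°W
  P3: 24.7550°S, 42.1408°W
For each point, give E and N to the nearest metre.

UTM zone 24S: λ₀ = -39°, k₀ = 0.9996.
P1 (-24.6485°, -41.8852°) → (207951.429, 7270904.022) m.
P2 (-24.5564°, -41.5010°) → (246673.217, 7281871.243) m.
P3 (-24.7550°, -42.1408°) → (182333.178, 7258531.974) m.

P1: E 207951 m, N 7270904 m; P2: E 246673 m, N 7281871 m; P3: E 182333 m, N 7258532 m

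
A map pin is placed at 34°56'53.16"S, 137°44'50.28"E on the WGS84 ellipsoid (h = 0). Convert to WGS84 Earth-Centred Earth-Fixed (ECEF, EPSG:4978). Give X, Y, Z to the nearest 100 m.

WGS84: a = 6378137 m, e² = 0.006694380; N(φ) = a/√(1−e²sin²φ) = 6385153.949 m.
X = (N+h)·cosφ·cosλ = -3873933.943 m; Y = (N+h)·cosφ·sinλ = 3519167.032 m; Z = (N(1−e²)+h)·sinφ = -3633148.908 m.

X -3873900 m, Y 3519200 m, Z -3633100 m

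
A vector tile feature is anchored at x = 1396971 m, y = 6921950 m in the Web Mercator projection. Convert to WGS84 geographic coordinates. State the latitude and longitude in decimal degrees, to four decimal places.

R = 6378137 m. λ = x/R = 12.54920401°.
φ = 2·arctan(exp(y/R)) − 90° = 2·arctan(2.96022) − 90° = 52.66870016°.

lat 52.6687°, lon 12.5492°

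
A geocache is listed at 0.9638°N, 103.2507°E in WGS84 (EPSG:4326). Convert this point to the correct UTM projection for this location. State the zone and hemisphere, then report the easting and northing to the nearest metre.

Longitude 103.2507° lies in the 6° band [102°, 108°), giving zone 48; latitude is north of the equator, so 48N.
Zone 48 central meridian λ₀ = 6×48 − 183 = 105°; Δλ = -1.7493°.
Transverse Mercator on WGS84 with k₀ = 0.9996 gives E = 305343.632 m, N = 106578.954 m.

Zone 48N: E 305344 m, N 106579 m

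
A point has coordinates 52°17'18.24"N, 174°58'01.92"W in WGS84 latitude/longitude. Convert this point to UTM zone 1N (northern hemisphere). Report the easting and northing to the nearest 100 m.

E 638600 m, N 5795100 m

Zone 1 central meridian λ₀ = 6×1 − 183 = -177°; Δλ = +2.0328°.
Transverse Mercator on WGS84 with k₀ = 0.9996 gives E = 638646.951 m, N = 5795061.763 m.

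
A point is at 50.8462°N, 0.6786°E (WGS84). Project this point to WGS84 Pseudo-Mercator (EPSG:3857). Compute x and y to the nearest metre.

x 75541 m, y 6594133 m

Web Mercator is spherical with R = a = 6378137 m.
x = R·λ = 6378137 × 0.011843804 = 75541.406 m.
y = R·ln tan(π/4 + φ/2) = 6378137 × 1.033865099 = 6594133.243 m.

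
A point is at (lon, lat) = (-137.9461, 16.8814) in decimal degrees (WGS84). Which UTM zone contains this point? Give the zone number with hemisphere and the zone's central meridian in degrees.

UTM zone = ⌊(λ + 180)/6⌋ + 1; -137.9461° ∈ [-138°, -132°) → zone 8.
Hemisphere: N (φ ≥ 0).
Central meridian λ₀ = 6×8 − 183 = -135°.

Zone 8N, central meridian -135°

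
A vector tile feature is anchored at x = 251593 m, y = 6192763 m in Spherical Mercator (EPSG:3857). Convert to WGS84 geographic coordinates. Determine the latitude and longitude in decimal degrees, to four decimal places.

lat 48.5138°, lon 2.2601°

R = 6378137 m. λ = x/R = 2.26009837°.
φ = 2·arctan(exp(y/R)) − 90° = 2·arctan(2.64041) − 90° = 48.51380291°.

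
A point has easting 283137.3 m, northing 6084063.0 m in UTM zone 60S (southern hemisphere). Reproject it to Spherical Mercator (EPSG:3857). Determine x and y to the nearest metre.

x 19437841 m, y -4213349 m

Unproject from UTM 60S (λ₀ = 177°) → φ = -35.36319992°, λ = 174.61309949°.
Web Mercator (R = 6378137 m): x = 19437841.321 m, y = -4213348.760 m.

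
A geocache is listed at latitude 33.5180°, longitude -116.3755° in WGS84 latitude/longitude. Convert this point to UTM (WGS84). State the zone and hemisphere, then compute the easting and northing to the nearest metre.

Zone 11N: E 557995 m, N 3708889 m

Longitude -116.3755° lies in the 6° band [-120°, -114°), giving zone 11; latitude is north of the equator, so 11N.
Zone 11 central meridian λ₀ = 6×11 − 183 = -117°; Δλ = +0.6245°.
Transverse Mercator on WGS84 with k₀ = 0.9996 gives E = 557995.360 m, N = 3708889.399 m.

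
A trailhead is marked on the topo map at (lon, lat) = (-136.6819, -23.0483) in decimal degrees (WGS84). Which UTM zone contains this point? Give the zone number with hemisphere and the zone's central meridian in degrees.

UTM zone = ⌊(λ + 180)/6⌋ + 1; -136.6819° ∈ [-138°, -132°) → zone 8.
Hemisphere: S (φ < 0).
Central meridian λ₀ = 6×8 − 183 = -135°.

Zone 8S, central meridian -135°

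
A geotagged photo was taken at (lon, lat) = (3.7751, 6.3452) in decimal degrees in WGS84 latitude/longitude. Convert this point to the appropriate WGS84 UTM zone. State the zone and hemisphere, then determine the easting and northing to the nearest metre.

Zone 31N: E 585727 m, N 701428 m

Longitude 3.7751° lies in the 6° band [0°, 6°), giving zone 31; latitude is north of the equator, so 31N.
Zone 31 central meridian λ₀ = 6×31 − 183 = 3°; Δλ = +0.7751°.
Transverse Mercator on WGS84 with k₀ = 0.9996 gives E = 585726.941 m, N = 701428.059 m.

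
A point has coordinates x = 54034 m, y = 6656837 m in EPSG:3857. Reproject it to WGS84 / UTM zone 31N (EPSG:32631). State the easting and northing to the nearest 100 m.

Web Mercator inverse (R = 6378137 m) → φ = 51.20050126°, λ = 0.48539568°.
UTM 31N forward: E = 324324.862 m, N = 5675127.024 m.

E 324300 m, N 5675100 m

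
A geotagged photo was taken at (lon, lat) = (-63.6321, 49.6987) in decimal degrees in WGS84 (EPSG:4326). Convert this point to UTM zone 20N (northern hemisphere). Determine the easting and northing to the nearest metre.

Zone 20 central meridian λ₀ = 6×20 − 183 = -63°; Δλ = -0.6321°.
Transverse Mercator on WGS84 with k₀ = 0.9996 gives E = 454416.911 m, N = 5505323.433 m.

E 454417 m, N 5505323 m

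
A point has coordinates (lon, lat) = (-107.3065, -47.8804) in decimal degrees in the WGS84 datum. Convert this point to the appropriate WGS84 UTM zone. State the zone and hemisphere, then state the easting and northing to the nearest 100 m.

Zone 13S: E 327600 m, N 4694400 m

Longitude -107.3065° lies in the 6° band [-108°, -102°), giving zone 13; latitude is south of the equator, so 13S.
Zone 13 central meridian λ₀ = 6×13 − 183 = -105°; Δλ = -2.3065°.
Transverse Mercator on WGS84 with k₀ = 0.9996 gives E = 327552.798 m, N = 4694417.400 m.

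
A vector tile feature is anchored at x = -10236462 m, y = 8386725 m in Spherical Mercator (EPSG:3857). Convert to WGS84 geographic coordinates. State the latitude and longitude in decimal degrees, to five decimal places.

R = 6378137 m. λ = x/R = -91.95570270°.
φ = 2·arctan(exp(y/R)) − 90° = 2·arctan(3.72444) − 90° = 59.94149995°.

lat 59.94150°, lon -91.95570°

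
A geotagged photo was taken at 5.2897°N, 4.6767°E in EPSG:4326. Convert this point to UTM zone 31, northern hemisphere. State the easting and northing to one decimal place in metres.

Zone 31 central meridian λ₀ = 6×31 − 183 = 3°; Δλ = +1.6767°.
Transverse Mercator on WGS84 with k₀ = 0.9996 gives E = 685811.695 m, N = 584938.142 m.

E 685811.7 m, N 584938.1 m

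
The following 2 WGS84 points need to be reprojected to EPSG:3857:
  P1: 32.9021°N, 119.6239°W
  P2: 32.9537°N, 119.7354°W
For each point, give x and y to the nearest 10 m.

P1: x -13316470 m, y 3882320 m; P2: x -13328880 m, y 3889160 m

Web Mercator: x = R·λ, y = R·ln tan(π/4+φ/2), R = 6378137 m.
P1 (32.9021°, -119.6239°) → (-13316471.635, 3882316.574) m.
P2 (32.9537°, -119.7354°) → (-13328883.758, 3889160.024) m.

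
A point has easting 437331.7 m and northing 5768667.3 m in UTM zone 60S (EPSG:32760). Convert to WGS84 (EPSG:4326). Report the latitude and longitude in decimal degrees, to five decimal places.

lat -38.22780°, lon 176.28400°

Zone 60S: λ₀ = 177°, k₀ = 0.9996, false easting 500000 m, false northing 10000000 m.
Meridian distance M = (N − FN)/k₀ = -4233025.9 m.
Inverse transverse Mercator on WGS84 gives φ = -38.22780000°, λ = 176.28400022°.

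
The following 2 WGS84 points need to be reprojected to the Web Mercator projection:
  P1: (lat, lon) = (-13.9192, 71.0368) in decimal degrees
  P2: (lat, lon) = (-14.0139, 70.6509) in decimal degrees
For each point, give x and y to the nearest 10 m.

P1: x 7907780 m, y -1564950 m; P2: x 7864820 m, y -1575810 m

Web Mercator: x = R·λ, y = R·ln tan(π/4+φ/2), R = 6378137 m.
P1 (-13.9192°, 71.0368°) → (7907780.404, -1564948.202) m.
P2 (-14.0139°, 70.6509°) → (7864822.212, -1575811.307) m.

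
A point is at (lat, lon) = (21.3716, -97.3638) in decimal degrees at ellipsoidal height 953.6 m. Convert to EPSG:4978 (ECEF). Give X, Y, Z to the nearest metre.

WGS84: a = 6378137 m, e² = 0.006694380; N(φ) = a/√(1−e²sin²φ) = 6380973.984 m.
X = (N+h)·cosφ·cosλ = -761719.314 m; Y = (N+h)·cosφ·sinλ = -5894067.751 m; Z = (N(1−e²)+h)·sinφ = 2310105.068 m.

X -761719 m, Y -5894068 m, Z 2310105 m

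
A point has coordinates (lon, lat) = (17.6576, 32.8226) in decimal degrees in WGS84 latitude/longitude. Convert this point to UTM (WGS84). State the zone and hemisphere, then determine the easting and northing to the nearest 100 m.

Zone 33N: E 748800 m, N 3634700 m

Longitude 17.6576° lies in the 6° band [12°, 18°), giving zone 33; latitude is north of the equator, so 33N.
Zone 33 central meridian λ₀ = 6×33 − 183 = 15°; Δλ = +2.6576°.
Transverse Mercator on WGS84 with k₀ = 0.9996 gives E = 748794.626 m, N = 3634749.594 m.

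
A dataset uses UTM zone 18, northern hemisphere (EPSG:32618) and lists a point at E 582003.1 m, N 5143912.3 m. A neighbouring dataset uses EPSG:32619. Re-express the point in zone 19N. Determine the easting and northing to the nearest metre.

UTM 18N → geographic: φ = 46.44379972°, λ = -73.93239995°.
UTM 19N (λ₀ = -69°) forward: E = 121161.271 m, N = 5155190.213 m.

E 121161 m, N 5155190 m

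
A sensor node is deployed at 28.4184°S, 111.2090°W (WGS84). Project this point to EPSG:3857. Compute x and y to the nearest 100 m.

Web Mercator is spherical with R = a = 6378137 m.
x = R·λ = 6378137 × -1.940963208 = -12379729.252 m.
y = R·ln tan(π/4 + φ/2) = 6378137 × -0.517679003 = -3301827.604 m.

x -12379700 m, y -3301800 m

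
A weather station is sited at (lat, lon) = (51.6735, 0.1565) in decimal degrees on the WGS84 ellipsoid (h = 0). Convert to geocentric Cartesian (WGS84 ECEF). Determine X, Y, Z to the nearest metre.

X 3963508 m, Y 10826 m, Z 4980356 m

WGS84: a = 6378137 m, e² = 0.006694380; N(φ) = a/√(1−e²sin²φ) = 6391316.323 m.
X = (N+h)·cosφ·cosλ = 3963508.481 m; Y = (N+h)·cosφ·sinλ = 10826.114 m; Z = (N(1−e²)+h)·sinφ = 4980356.290 m.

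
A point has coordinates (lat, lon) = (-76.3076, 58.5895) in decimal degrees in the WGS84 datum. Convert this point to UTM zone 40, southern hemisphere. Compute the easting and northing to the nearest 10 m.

Zone 40 central meridian λ₀ = 6×40 − 183 = 57°; Δλ = +1.5895°.
Transverse Mercator on WGS84 with k₀ = 0.9996 gives E = 541995.269 m, N = 1529925.179 m.

E 542000 m, N 1529930 m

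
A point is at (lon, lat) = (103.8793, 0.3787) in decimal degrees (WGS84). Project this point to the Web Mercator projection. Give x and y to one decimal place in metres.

x 11563790.8 m, y 42157.0 m

Web Mercator is spherical with R = a = 6378137 m.
x = R·λ = 6378137 × 1.813035810 = 11563790.780 m.
y = R·ln tan(π/4 + φ/2) = 6378137 × 0.006609610 = 42156.998 m.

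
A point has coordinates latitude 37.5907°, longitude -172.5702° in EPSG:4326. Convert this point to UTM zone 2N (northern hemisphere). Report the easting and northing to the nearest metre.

Zone 2 central meridian λ₀ = 6×2 − 183 = -171°; Δλ = -1.5702°.
Transverse Mercator on WGS84 with k₀ = 0.9996 gives E = 361373.472 m, N = 4161562.833 m.

E 361373 m, N 4161563 m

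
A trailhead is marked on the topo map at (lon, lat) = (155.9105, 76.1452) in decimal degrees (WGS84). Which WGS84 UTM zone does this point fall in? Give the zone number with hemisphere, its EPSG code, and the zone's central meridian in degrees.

Zone 56N (EPSG:32656), central meridian 153°

UTM zone = ⌊(λ + 180)/6⌋ + 1; 155.9105° ∈ [150°, 156°) → zone 56.
Hemisphere: N (φ ≥ 0).
Central meridian λ₀ = 6×56 − 183 = 153°.
EPSG code: 32656.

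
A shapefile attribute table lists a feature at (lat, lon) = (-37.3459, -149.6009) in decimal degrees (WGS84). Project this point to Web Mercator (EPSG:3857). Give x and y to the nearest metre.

Web Mercator is spherical with R = a = 6378137 m.
x = R·λ = 6378137 × -2.611028269 = -16653496.010 m.
y = R·ln tan(π/4 + φ/2) = 6378137 × -0.703564549 = -4487431.084 m.

x -16653496 m, y -4487431 m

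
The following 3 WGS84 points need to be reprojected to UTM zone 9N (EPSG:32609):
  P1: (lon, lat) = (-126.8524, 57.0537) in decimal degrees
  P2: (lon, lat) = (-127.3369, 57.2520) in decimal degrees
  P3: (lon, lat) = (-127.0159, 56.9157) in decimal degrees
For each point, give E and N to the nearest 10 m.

P1: E 630260 m, N 6325410 m; P2: E 600340 m, N 6346660 m; P3: E 620790 m, N 6309750 m

UTM zone 9N: λ₀ = -129°, k₀ = 0.9996.
P1 (57.0537°, -126.8524°) → (630261.723, 6325412.638) m.
P2 (57.2520°, -127.3369°) → (600340.091, 6346662.891) m.
P3 (56.9157°, -127.0159°) → (620792.515, 6309754.756) m.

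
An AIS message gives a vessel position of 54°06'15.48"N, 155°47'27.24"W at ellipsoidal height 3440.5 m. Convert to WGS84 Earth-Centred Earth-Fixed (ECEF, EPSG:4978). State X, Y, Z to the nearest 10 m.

X -3420050 m, Y -1537690 m, Z 5146350 m

WGS84: a = 6378137 m, e² = 0.006694380; N(φ) = a/√(1−e²sin²φ) = 6392193.264 m.
X = (N+h)·cosφ·cosλ = -3420054.865 m; Y = (N+h)·cosφ·sinλ = -1537686.549 m; Z = (N(1−e²)+h)·sinφ = 5146346.103 m.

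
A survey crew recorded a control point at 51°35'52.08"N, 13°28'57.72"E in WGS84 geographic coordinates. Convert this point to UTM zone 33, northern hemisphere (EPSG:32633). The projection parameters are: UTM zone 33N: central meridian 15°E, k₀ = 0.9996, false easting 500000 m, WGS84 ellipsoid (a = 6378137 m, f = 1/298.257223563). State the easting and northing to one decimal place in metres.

Zone 33 central meridian λ₀ = 6×33 − 183 = 15°; Δλ = -1.5173°.
Transverse Mercator on WGS84 with k₀ = 0.9996 gives E = 394908.415 m, N = 5717396.520 m.

E 394908.4 m, N 5717396.5 m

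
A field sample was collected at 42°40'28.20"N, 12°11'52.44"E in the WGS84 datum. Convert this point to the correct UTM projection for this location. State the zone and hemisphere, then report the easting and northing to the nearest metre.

Zone 33N: E 270396 m, N 4728477 m

Longitude 12.1979° lies in the 6° band [12°, 18°), giving zone 33; latitude is north of the equator, so 33N.
Zone 33 central meridian λ₀ = 6×33 − 183 = 15°; Δλ = -2.8021°.
Transverse Mercator on WGS84 with k₀ = 0.9996 gives E = 270395.980 m, N = 4728476.881 m.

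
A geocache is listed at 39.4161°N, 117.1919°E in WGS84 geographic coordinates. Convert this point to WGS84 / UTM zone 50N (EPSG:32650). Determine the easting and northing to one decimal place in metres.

Zone 50 central meridian λ₀ = 6×50 − 183 = 117°; Δλ = +0.1919°.
Transverse Mercator on WGS84 with k₀ = 0.9996 gives E = 516519.198 m, N = 4362970.866 m.

E 516519.2 m, N 4362970.9 m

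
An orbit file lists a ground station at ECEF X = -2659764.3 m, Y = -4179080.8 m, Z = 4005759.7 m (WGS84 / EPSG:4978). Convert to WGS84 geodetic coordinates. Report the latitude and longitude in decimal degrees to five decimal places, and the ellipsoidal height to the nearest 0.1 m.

λ = atan2(Y, X) = -122.47460024°; p = √(X²+Y²) = 4953691.8 m.
Bowring's method on WGS84 (a = 6378137 m, b = 6356752.314 m) gives φ = 39.14869992°, h = 992.957 m.

lat 39.14870°, lon -122.47460°, h 993.0 m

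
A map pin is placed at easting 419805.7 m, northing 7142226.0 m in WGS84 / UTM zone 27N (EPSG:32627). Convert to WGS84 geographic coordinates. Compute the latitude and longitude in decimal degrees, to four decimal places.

lat 64.3963°, lon -22.6633°

Zone 27N: λ₀ = -21°, k₀ = 0.9996, false easting 500000 m.
Meridian distance M = (N − FN)/k₀ = 7145084.0 m.
Inverse transverse Mercator on WGS84 gives φ = 64.39630004°, λ = -22.66329910°.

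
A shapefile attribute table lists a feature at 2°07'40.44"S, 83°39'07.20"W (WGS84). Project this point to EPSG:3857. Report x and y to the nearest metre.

x -9312098 m, y -236931 m

Web Mercator is spherical with R = a = 6378137 m.
x = R·λ = 6378137 × -1.460002826 = -9312098.044 m.
y = R·ln tan(π/4 + φ/2) = 6378137 × -0.037147402 = -236931.217 m.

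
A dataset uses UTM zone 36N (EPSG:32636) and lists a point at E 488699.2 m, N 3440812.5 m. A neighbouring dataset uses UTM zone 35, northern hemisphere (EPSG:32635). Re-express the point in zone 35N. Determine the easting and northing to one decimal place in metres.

E 1061352.9 m, N 3455721.9 m

UTM 36N → geographic: φ = 31.10110020°, λ = 32.88149978°.
UTM 35N (λ₀ = 27°) forward: E = 1061352.907 m, N = 3455721.877 m.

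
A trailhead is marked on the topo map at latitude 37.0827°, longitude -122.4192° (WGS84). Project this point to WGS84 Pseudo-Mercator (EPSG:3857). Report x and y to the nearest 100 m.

Web Mercator is spherical with R = a = 6378137 m.
x = R·λ = 6378137 × -2.136618108 = -13627643.007 m.
y = R·ln tan(π/4 + φ/2) = 6378137 × 0.697796297 = 4450640.378 m.

x -13627600 m, y 4450600 m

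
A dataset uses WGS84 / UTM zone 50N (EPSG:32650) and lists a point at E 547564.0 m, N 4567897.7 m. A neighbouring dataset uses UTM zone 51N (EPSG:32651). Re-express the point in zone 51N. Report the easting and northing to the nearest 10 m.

UTM 50N → geographic: φ = 41.26109974°, λ = 117.56779987°.
UTM 51N (λ₀ = 123°) forward: E = 44861.908 m, N = 4581994.209 m.

E 44860 m, N 4581990 m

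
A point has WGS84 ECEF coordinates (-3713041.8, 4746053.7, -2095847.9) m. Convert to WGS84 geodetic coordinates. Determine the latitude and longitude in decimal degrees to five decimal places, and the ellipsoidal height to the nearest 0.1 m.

lat -19.29760°, lon 128.03760°, h 4172.0 m

λ = atan2(Y, X) = 128.03759973°; p = √(X²+Y²) = 6025919.4 m.
Bowring's method on WGS84 (a = 6378137 m, b = 6356752.314 m) gives φ = -19.29759962°, h = 4171.974 m.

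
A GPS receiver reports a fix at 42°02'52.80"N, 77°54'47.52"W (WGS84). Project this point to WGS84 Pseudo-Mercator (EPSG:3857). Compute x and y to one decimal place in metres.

Web Mercator is spherical with R = a = 6378137 m.
x = R·λ = 6378137 × -1.359841871 = -8673257.7501 m.
y = R·ln tan(π/4 + φ/2) = 6378137 × 0.810294969 = 5168172.325 m.

x -8673257.8 m, y 5168172.3 m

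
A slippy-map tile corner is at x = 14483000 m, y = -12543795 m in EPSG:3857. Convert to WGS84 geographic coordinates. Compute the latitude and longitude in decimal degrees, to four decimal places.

R = 6378137 m. λ = x/R = 130.10300260°.
φ = 2·arctan(exp(y/R)) − 90° = 2·arctan(0.13992) − 90° = -74.06980037°.

lat -74.0698°, lon 130.1030°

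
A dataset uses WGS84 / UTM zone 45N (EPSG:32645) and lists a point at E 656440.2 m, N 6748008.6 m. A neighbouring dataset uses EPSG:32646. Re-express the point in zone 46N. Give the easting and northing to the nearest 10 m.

UTM 45N → geographic: φ = 60.83650008°, λ = 89.87829962°.
UTM 46N (λ₀ = 93°) forward: E = 330337.189 m, N = 6748613.723 m.

E 330340 m, N 6748610 m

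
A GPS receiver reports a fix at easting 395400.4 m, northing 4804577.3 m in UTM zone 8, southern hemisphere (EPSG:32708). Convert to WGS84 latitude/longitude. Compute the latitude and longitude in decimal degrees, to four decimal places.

Zone 8S: λ₀ = -135°, k₀ = 0.9996, false easting 500000 m, false northing 10000000 m.
Meridian distance M = (N − FN)/k₀ = -5197501.7 m.
Inverse transverse Mercator on WGS84 gives φ = -46.90410008°, λ = -136.37340062°.

lat -46.9041°, lon -136.3734°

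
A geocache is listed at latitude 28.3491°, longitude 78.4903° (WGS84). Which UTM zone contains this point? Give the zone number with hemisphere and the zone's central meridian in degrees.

UTM zone = ⌊(λ + 180)/6⌋ + 1; 78.4903° ∈ [78°, 84°) → zone 44.
Hemisphere: N (φ ≥ 0).
Central meridian λ₀ = 6×44 − 183 = 81°.

Zone 44N, central meridian 81°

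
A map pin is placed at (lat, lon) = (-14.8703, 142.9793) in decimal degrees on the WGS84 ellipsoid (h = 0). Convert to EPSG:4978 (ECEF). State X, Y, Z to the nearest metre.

WGS84: a = 6378137 m, e² = 0.006694380; N(φ) = a/√(1−e²sin²φ) = 6379543.497 m.
X = (N+h)·cosφ·cosλ = -4922955.942 m; Y = (N+h)·cosφ·sinλ = 3712502.685 m; Z = (N(1−e²)+h)·sinφ = -1626233.894 m.

X -4922956 m, Y 3712503 m, Z -1626234 m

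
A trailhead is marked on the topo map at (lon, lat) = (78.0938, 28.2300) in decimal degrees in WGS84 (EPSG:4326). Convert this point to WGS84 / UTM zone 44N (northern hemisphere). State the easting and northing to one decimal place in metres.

Zone 44 central meridian λ₀ = 6×44 − 183 = 81°; Δλ = -2.9062°.
Transverse Mercator on WGS84 with k₀ = 0.9996 gives E = 214796.044 m, N = 3126104.346 m.

E 214796.0 m, N 3126104.3 m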